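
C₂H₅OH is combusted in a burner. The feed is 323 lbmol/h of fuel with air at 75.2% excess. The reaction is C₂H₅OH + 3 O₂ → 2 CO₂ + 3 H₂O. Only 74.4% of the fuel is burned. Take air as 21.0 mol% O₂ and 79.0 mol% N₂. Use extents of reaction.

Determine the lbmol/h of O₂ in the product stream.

Stoichiometric O₂ = 3 × 323 = 969 lbmol/h; O₂ fed = 969 × 1.752 = 1698 lbmol/h.
N₂ fed = 1698 × 79/21 = 6387 lbmol/h.
Fuel reacted = 0.744 × 323 → ξ = 240.3 lbmol/h.
Outlet (n = n₀ + ν ξ):
  C₂H₅OH: 323 − 1(240.3) = 82.69
  O₂: 1698 − 3(240.3) = 976.8
  N₂: 6387 (inert)
  CO₂: 0 + 2(240.3) = 480.6
  H₂O: 0 + 3(240.3) = 720.9

977 lbmol/h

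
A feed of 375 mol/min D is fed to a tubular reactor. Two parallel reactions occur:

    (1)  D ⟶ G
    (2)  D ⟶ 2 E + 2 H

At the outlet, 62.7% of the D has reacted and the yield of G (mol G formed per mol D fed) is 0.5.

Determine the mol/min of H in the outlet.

95.2 mol/min

Yield of G: 1ξ₁ / 375 = 0.5 → ξ₁ = 187.5 mol/min.
Conversion of D: 1ξ₁ + 1ξ₂ = 0.627 × 375 = 235.1 → ξ₂ = 47.62 mol/min.
Outlet amounts (n = n₀ + Σ ν·ξ):
  D: 375 − 1(187.5) − 1(47.62) = 139.9
  G: 0 + 1(187.5) = 187.5
  E: 0 + 2(47.62) = 95.25
  H: 0 + 2(47.62) = 95.25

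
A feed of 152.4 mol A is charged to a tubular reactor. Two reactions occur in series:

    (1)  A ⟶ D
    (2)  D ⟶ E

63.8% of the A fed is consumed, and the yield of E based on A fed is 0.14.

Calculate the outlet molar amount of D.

Conversion of A: A consumed = 1ξ₁ = 0.638 × 152.4 → ξ₁ = 97.23 mol.
Yield of E: 1ξ₂ / 152.4 = 0.14 → ξ₂ = 21.34 mol.
Outlet amounts (n = n₀ + Σ ν·ξ):
  A: 152.4 − 1(97.23) = 55.17
  D: 0 + 1(97.23) − 1(21.34) = 75.9
  E: 0 + 1(21.34) = 21.34

75.9 mol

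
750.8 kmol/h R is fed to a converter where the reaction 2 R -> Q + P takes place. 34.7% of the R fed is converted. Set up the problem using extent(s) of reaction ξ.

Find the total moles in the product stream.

751 kmol/h

R reacted = 0.347 × 750.8 = 260.5 kmol/h; ν_R = −2, so ξ = 260.5/2 = 130.3 kmol/h.
Outlet amounts (n = n₀ + ν ξ):
  R: 750.8 − 2(130.3) = 490.3
  Q: 0 + 1(130.3) = 130.3
  P: 0 + 1(130.3) = 130.3
Total out = 490.3 + 130.3 + 130.3 = 750.8 kmol/h.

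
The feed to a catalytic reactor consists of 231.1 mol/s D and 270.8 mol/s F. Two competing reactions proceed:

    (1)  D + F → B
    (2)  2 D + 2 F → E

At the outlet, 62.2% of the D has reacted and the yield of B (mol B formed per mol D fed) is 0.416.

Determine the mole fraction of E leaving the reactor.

Yield of B: 1ξ₁ / 231.1 = 0.416 → ξ₁ = 96.14 mol/s.
Conversion of D: 1ξ₁ + 2ξ₂ = 0.622 × 231.1 = 143.7 → ξ₂ = 23.8 mol/s.
Outlet amounts (n = n₀ + Σ ν·ξ):
  D: 231.1 − 1(96.14) − 2(23.8) = 87.36
  F: 270.8 − 1(96.14) − 2(23.8) = 127.1
  B: 0 + 1(96.14) = 96.14
  E: 0 + 1(23.8) = 23.8
Total out = 334.4 mol/s; y_E = 23.8 / 334.4 = 0.07119.

0.0712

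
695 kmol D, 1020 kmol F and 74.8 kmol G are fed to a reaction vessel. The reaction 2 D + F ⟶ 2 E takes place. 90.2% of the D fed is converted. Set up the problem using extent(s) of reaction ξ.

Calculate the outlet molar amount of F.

D reacted = 0.902 × 695 = 626.9 kmol; ν_D = −2, so ξ = 626.9/2 = 313.4 kmol.
Outlet amounts (n = n₀ + ν ξ):
  D: 695 − 2(313.4) = 68.11
  F: 1020 − 1(313.4) = 706.6
  E: 0 + 2(313.4) = 626.9
  G: 74.8 (inert)

707 kmol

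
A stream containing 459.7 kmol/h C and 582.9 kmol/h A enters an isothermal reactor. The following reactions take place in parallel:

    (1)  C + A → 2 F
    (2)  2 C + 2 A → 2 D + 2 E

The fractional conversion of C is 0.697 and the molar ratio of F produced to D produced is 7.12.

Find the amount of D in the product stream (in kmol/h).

70.3 kmol/h

Conversion of C: C consumed = 0.697 × 459.7 = 320.4 kmol/h = 1ξ₁ + 2ξ₂.
Selectivity: 2ξ₁ / (2ξ₂) = 7.12 → ξ₁ = 7.12 ξ₂.
Substitute: (1·7.12 + 2) ξ₂ = 320.4 → ξ₂ = 35.13 kmol/h, ξ₁ = 250.1 kmol/h.
Outlet amounts (n = n₀ + Σ ν·ξ):
  C: 459.7 − 1(250.1) − 2(35.13) = 139.3
  A: 582.9 − 1(250.1) − 2(35.13) = 262.5
  F: 0 + 2(250.1) = 500.3
  D: 0 + 2(35.13) = 70.27
  E: 0 + 2(35.13) = 70.27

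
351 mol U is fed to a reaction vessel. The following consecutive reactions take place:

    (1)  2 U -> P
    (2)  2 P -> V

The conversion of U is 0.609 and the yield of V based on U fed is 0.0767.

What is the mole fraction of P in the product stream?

0.244

Conversion of U: U consumed = 2ξ₁ = 0.609 × 351 → ξ₁ = 106.9 mol.
Yield of V: 1ξ₂ / 351 = 0.0767 → ξ₂ = 26.92 mol.
Outlet amounts (n = n₀ + Σ ν·ξ):
  U: 351 − 2(106.9) = 137.2
  P: 0 + 1(106.9) − 2(26.92) = 53.04
  V: 0 + 1(26.92) = 26.92
Total out = 217.2 mol; y_P = 53.04 / 217.2 = 0.2442.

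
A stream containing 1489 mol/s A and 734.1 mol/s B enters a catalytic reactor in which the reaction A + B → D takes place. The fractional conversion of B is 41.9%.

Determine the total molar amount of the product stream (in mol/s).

B reacted = 0.419 × 734.1 = 307.6 mol/s; ν_B = −1, so ξ = 307.6/1 = 307.6 mol/s.
Outlet amounts (n = n₀ + ν ξ):
  A: 1489 − 1(307.6) = 1181
  B: 734.1 − 1(307.6) = 426.5
  D: 0 + 1(307.6) = 307.6
Total out = 1181 + 426.5 + 307.6 = 1916 mol/s.

1920 mol/s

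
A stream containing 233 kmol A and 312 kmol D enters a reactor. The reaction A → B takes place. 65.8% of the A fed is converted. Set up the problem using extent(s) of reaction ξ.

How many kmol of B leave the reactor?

A reacted = 0.658 × 233 = 153.3 kmol; ν_A = −1, so ξ = 153.3/1 = 153.3 kmol.
Outlet amounts (n = n₀ + ν ξ):
  A: 233 − 1(153.3) = 79.69
  B: 0 + 1(153.3) = 153.3
  D: 312 (inert)

153 kmol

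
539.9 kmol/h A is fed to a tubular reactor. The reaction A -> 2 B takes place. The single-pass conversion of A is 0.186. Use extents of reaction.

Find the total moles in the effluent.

640 kmol/h

A reacted = 0.186 × 539.9 = 100.4 kmol/h; ν_A = −1, so ξ = 100.4/1 = 100.4 kmol/h.
Outlet amounts (n = n₀ + ν ξ):
  A: 539.9 − 1(100.4) = 439.5
  B: 0 + 2(100.4) = 200.8
Total out = 439.5 + 200.8 = 640.3 kmol/h.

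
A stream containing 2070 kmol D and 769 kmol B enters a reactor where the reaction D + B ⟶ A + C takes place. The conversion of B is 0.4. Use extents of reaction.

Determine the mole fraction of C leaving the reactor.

0.108

B reacted = 0.4 × 769 = 307.6 kmol; ν_B = −1, so ξ = 307.6/1 = 307.6 kmol.
Outlet amounts (n = n₀ + ν ξ):
  D: 2070 − 1(307.6) = 1762
  B: 769 − 1(307.6) = 461.4
  A: 0 + 1(307.6) = 307.6
  C: 0 + 1(307.6) = 307.6
Total out = 2839 kmol; y_C = 307.6 / 2839 = 0.1083.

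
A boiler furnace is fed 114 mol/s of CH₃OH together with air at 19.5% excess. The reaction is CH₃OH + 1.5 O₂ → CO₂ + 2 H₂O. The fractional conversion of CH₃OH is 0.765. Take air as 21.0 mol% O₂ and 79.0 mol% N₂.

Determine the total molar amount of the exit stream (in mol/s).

Stoichiometric O₂ = 1.5 × 114 = 171 mol/s; O₂ fed = 171 × 1.195 = 204.3 mol/s.
N₂ fed = 204.3 × 79/21 = 768.7 mol/s.
Fuel reacted = 0.765 × 114 → ξ = 87.21 mol/s.
Outlet (n = n₀ + ν ξ):
  CH₃OH: 114 − 1(87.21) = 26.79
  O₂: 204.3 − 1.5(87.21) = 73.53
  N₂: 768.7 (inert)
  CO₂: 0 + 1(87.21) = 87.21
  H₂O: 0 + 2(87.21) = 174.4
Total out = 26.79 + 73.53 + 768.7 + 87.21 + 174.4 = 1131 mol/s.

1130 mol/s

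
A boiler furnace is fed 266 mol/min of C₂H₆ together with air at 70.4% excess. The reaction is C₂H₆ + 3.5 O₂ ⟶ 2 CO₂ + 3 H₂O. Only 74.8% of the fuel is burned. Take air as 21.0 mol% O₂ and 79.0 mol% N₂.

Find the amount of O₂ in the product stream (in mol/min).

Stoichiometric O₂ = 3.5 × 266 = 931 mol/min; O₂ fed = 931 × 1.704 = 1586 mol/min.
N₂ fed = 1586 × 79/21 = 5968 mol/min.
Fuel reacted = 0.748 × 266 → ξ = 199 mol/min.
Outlet (n = n₀ + ν ξ):
  C₂H₆: 266 − 1(199) = 67.03
  O₂: 1586 − 3.5(199) = 890
  N₂: 5968 (inert)
  CO₂: 0 + 2(199) = 397.9
  H₂O: 0 + 3(199) = 596.9

890 mol/min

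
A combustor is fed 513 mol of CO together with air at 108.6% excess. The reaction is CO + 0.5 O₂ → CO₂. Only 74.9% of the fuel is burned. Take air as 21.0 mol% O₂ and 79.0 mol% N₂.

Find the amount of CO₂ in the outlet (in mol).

384 mol

Stoichiometric O₂ = 0.5 × 513 = 256.5 mol; O₂ fed = 256.5 × 2.086 = 535.1 mol.
N₂ fed = 535.1 × 79/21 = 2013 mol.
Fuel reacted = 0.749 × 513 → ξ = 384.2 mol.
Outlet (n = n₀ + ν ξ):
  CO: 513 − 1(384.2) = 128.8
  O₂: 535.1 − 0.5(384.2) = 342.9
  N₂: 2013 (inert)
  CO₂: 0 + 1(384.2) = 384.2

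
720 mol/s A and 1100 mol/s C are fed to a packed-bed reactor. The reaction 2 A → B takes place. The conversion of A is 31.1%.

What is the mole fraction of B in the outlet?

0.0655

A reacted = 0.311 × 720 = 223.9 mol/s; ν_A = −2, so ξ = 223.9/2 = 112 mol/s.
Outlet amounts (n = n₀ + ν ξ):
  A: 720 − 2(112) = 496.1
  B: 0 + 1(112) = 112
  C: 1100 (inert)
Total out = 1708 mol/s; y_B = 112 / 1708 = 0.06555.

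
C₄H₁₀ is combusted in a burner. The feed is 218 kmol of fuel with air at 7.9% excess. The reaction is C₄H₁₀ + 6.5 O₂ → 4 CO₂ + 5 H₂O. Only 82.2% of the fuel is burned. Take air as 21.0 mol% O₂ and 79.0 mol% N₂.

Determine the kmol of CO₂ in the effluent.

Stoichiometric O₂ = 6.5 × 218 = 1417 kmol; O₂ fed = 1417 × 1.079 = 1529 kmol.
N₂ fed = 1529 × 79/21 = 5752 kmol.
Fuel reacted = 0.822 × 218 → ξ = 179.2 kmol.
Outlet (n = n₀ + ν ξ):
  C₄H₁₀: 218 − 1(179.2) = 38.8
  O₂: 1529 − 6.5(179.2) = 364.2
  N₂: 5752 (inert)
  CO₂: 0 + 4(179.2) = 716.8
  H₂O: 0 + 5(179.2) = 896

717 kmol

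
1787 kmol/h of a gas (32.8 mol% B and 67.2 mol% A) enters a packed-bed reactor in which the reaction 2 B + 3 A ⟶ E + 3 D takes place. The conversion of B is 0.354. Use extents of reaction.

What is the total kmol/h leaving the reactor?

1680 kmol/h

B reacted = 0.354 × 586.1 = 207.5 kmol/h; ν_B = −2, so ξ = 207.5/2 = 103.7 kmol/h.
Outlet amounts (n = n₀ + ν ξ):
  B: 586.1 − 2(103.7) = 378.6
  A: 1201 − 3(103.7) = 889.6
  E: 0 + 1(103.7) = 103.7
  D: 0 + 3(103.7) = 311.2
Total out = 378.6 + 889.6 + 103.7 + 311.2 = 1683 kmol/h.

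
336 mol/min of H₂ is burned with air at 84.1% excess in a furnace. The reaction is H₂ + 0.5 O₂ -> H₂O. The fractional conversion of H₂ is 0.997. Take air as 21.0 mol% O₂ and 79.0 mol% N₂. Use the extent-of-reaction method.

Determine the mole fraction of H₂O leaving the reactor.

Stoichiometric O₂ = 0.5 × 336 = 168 mol/min; O₂ fed = 168 × 1.841 = 309.3 mol/min.
N₂ fed = 309.3 × 79/21 = 1164 mol/min.
Fuel reacted = 0.997 × 336 → ξ = 335 mol/min.
Outlet (n = n₀ + ν ξ):
  H₂: 336 − 1(335) = 1.008
  O₂: 309.3 − 0.5(335) = 141.8
  N₂: 1164 (inert)
  H₂O: 0 + 1(335) = 335
Total out = 1641 mol/min; y_H₂O = 335 / 1641 = 0.2041.

0.204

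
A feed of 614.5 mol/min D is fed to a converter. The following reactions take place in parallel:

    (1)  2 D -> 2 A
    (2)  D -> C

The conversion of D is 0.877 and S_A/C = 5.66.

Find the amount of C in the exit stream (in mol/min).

80.9 mol/min

Conversion of D: D consumed = 0.877 × 614.5 = 538.9 mol/min = 2ξ₁ + 1ξ₂.
Selectivity: 2ξ₁ / (1ξ₂) = 5.66 → ξ₁ = 2.83 ξ₂.
Substitute: (2·2.83 + 1) ξ₂ = 538.9 → ξ₂ = 80.92 mol/min, ξ₁ = 229 mol/min.
Outlet amounts (n = n₀ + Σ ν·ξ):
  D: 614.5 − 2(229) − 1(80.92) = 75.58
  A: 0 + 2(229) = 458
  C: 0 + 1(80.92) = 80.92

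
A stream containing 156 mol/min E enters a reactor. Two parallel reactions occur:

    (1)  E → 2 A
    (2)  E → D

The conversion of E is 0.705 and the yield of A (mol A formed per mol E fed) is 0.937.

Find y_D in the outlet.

0.161

Yield of A: 2ξ₁ / 156 = 0.937 → ξ₁ = 73.09 mol/min.
Conversion of E: 1ξ₁ + 1ξ₂ = 0.705 × 156 = 110 → ξ₂ = 36.89 mol/min.
Outlet amounts (n = n₀ + Σ ν·ξ):
  E: 156 − 1(73.09) − 1(36.89) = 46.02
  A: 0 + 2(73.09) = 146.2
  D: 0 + 1(36.89) = 36.89
Total out = 229.1 mol/min; y_D = 36.89 / 229.1 = 0.161.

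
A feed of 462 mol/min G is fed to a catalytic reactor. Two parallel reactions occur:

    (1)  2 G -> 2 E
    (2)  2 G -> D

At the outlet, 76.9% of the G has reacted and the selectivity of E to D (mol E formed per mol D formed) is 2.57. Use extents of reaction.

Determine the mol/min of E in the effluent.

Conversion of G: G consumed = 0.769 × 462 = 355.3 mol/min = 2ξ₁ + 2ξ₂.
Selectivity: 2ξ₁ / (1ξ₂) = 2.57 → ξ₁ = 1.285 ξ₂.
Substitute: (2·1.285 + 2) ξ₂ = 355.3 → ξ₂ = 77.74 mol/min, ξ₁ = 99.9 mol/min.
Outlet amounts (n = n₀ + Σ ν·ξ):
  G: 462 − 2(99.9) − 2(77.74) = 106.7
  E: 0 + 2(99.9) = 199.8
  D: 0 + 1(77.74) = 77.74

200 mol/min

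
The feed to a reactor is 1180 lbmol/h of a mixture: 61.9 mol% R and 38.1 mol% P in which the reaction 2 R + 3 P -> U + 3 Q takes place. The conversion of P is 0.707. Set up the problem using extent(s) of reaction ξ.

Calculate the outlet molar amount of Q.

P reacted = 0.707 × 449.6 = 317.9 lbmol/h; ν_P = −3, so ξ = 317.9/3 = 106 lbmol/h.
Outlet amounts (n = n₀ + ν ξ):
  R: 730.4 − 2(106) = 518.5
  P: 449.6 − 3(106) = 131.7
  U: 0 + 1(106) = 106
  Q: 0 + 3(106) = 317.9

318 lbmol/h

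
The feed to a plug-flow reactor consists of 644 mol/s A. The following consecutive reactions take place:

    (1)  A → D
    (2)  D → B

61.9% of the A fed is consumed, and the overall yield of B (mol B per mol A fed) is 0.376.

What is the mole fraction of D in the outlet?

Conversion of A: A consumed = 1ξ₁ = 0.619 × 644 → ξ₁ = 398.6 mol/s.
Yield of B: 1ξ₂ / 644 = 0.376 → ξ₂ = 242.1 mol/s.
Outlet amounts (n = n₀ + Σ ν·ξ):
  A: 644 − 1(398.6) = 245.4
  D: 0 + 1(398.6) − 1(242.1) = 156.5
  B: 0 + 1(242.1) = 242.1
Total out = 644 mol/s; y_D = 156.5 / 644 = 0.243.

0.243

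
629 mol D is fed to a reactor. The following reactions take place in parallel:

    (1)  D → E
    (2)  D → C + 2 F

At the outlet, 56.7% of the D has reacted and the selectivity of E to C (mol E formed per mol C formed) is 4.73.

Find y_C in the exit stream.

Conversion of D: D consumed = 0.567 × 629 = 356.6 mol = 1ξ₁ + 1ξ₂.
Selectivity: 1ξ₁ / (1ξ₂) = 4.73 → ξ₁ = 4.73 ξ₂.
Substitute: (1·4.73 + 1) ξ₂ = 356.6 → ξ₂ = 62.24 mol, ξ₁ = 294.4 mol.
Outlet amounts (n = n₀ + Σ ν·ξ):
  D: 629 − 1(294.4) − 1(62.24) = 272.4
  E: 0 + 1(294.4) = 294.4
  C: 0 + 1(62.24) = 62.24
  F: 0 + 2(62.24) = 124.5
Total out = 753.5 mol; y_C = 62.24 / 753.5 = 0.0826.

0.0826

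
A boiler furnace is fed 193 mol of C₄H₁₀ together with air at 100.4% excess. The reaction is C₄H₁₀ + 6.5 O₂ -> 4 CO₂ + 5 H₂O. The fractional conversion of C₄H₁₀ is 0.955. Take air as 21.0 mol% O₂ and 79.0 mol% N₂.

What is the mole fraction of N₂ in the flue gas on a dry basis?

0.821

Stoichiometric O₂ = 6.5 × 193 = 1254 mol; O₂ fed = 1254 × 2.004 = 2514 mol.
N₂ fed = 2514 × 79/21 = 9457 mol.
Fuel reacted = 0.955 × 193 → ξ = 184.3 mol.
Outlet (n = n₀ + ν ξ):
  C₄H₁₀: 193 − 1(184.3) = 8.685
  O₂: 2514 − 6.5(184.3) = 1316
  N₂: 9457 (inert)
  CO₂: 0 + 4(184.3) = 737.3
  H₂O: 0 + 5(184.3) = 921.6
Dry total = 11520 mol; y_N₂ (dry) = 9457 / 11520 = 0.821.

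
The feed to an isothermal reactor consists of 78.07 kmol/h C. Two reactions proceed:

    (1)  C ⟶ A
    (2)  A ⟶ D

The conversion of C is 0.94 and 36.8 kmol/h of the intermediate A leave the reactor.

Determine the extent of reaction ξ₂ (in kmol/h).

ξ₂ = 36.6 kmol/h

Conversion of C: C consumed = 1ξ₁ = 0.94 × 78.07 → ξ₁ = 73.39 kmol/h.
A balance: n_A = 0 + 1ξ₁ − 1ξ₂ = 36.8 → ξ₂ = (1·73.39 − 36.8)/1 = 36.59 kmol/h.
Outlet amounts (n = n₀ + Σ ν·ξ):
  C: 78.07 − 1(73.39) = 4.684
  A: 0 + 1(73.39) − 1(36.59) = 36.8
  D: 0 + 1(36.59) = 36.59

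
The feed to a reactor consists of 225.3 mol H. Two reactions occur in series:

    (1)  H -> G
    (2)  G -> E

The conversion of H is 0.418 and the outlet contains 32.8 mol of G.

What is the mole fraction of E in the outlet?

0.272

Conversion of H: H consumed = 1ξ₁ = 0.418 × 225.3 → ξ₁ = 94.18 mol.
G balance: n_G = 0 + 1ξ₁ − 1ξ₂ = 32.8 → ξ₂ = (1·94.18 − 32.8)/1 = 61.38 mol.
Outlet amounts (n = n₀ + Σ ν·ξ):
  H: 225.3 − 1(94.18) = 131.1
  G: 0 + 1(94.18) − 1(61.38) = 32.8
  E: 0 + 1(61.38) = 61.38
Total out = 225.3 mol; y_E = 61.38 / 225.3 = 0.2724.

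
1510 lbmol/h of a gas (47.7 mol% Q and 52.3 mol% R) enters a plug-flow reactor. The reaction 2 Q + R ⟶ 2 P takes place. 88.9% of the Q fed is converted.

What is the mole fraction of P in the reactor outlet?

Q reacted = 0.889 × 720.3 = 640.3 lbmol/h; ν_Q = −2, so ξ = 640.3/2 = 320.2 lbmol/h.
Outlet amounts (n = n₀ + ν ξ):
  Q: 720.3 − 2(320.2) = 79.95
  R: 789.7 − 1(320.2) = 469.6
  P: 0 + 2(320.2) = 640.3
Total out = 1190 lbmol/h; y_P = 640.3 / 1190 = 0.5382.

0.538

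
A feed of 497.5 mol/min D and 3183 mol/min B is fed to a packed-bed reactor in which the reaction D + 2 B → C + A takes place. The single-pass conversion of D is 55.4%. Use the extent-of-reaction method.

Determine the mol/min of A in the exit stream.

276 mol/min

D reacted = 0.554 × 497.5 = 275.6 mol/min; ν_D = −1, so ξ = 275.6/1 = 275.6 mol/min.
Outlet amounts (n = n₀ + ν ξ):
  D: 497.5 − 1(275.6) = 221.9
  B: 3183 − 2(275.6) = 2632
  C: 0 + 1(275.6) = 275.6
  A: 0 + 1(275.6) = 275.6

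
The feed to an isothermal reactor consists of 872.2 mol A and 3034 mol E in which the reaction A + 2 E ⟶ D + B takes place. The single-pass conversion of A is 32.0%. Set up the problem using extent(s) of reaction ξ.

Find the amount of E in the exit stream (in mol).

2480 mol

A reacted = 0.32 × 872.2 = 279.1 mol; ν_A = −1, so ξ = 279.1/1 = 279.1 mol.
Outlet amounts (n = n₀ + ν ξ):
  A: 872.2 − 1(279.1) = 593.1
  E: 3034 − 2(279.1) = 2476
  D: 0 + 1(279.1) = 279.1
  B: 0 + 1(279.1) = 279.1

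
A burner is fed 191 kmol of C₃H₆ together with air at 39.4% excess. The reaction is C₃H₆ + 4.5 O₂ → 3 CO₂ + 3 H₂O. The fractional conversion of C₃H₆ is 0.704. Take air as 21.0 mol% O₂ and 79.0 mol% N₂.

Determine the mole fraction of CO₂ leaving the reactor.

0.0676

Stoichiometric O₂ = 4.5 × 191 = 859.5 kmol; O₂ fed = 859.5 × 1.394 = 1198 kmol.
N₂ fed = 1198 × 79/21 = 4507 kmol.
Fuel reacted = 0.704 × 191 → ξ = 134.5 kmol.
Outlet (n = n₀ + ν ξ):
  C₃H₆: 191 − 1(134.5) = 56.54
  O₂: 1198 − 4.5(134.5) = 593.1
  N₂: 4507 (inert)
  CO₂: 0 + 3(134.5) = 403.4
  H₂O: 0 + 3(134.5) = 403.4
Total out = 5964 kmol; y_CO₂ = 403.4 / 5964 = 0.06764.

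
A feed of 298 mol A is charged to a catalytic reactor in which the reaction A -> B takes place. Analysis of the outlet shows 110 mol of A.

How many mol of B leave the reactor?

For A: n = n₀ − 1ξ → 110 = 298 − 1ξ, giving ξ = 188 mol.
Outlet amounts (n = n₀ + ν ξ):
  A: 298 − 1(188) = 110
  B: 0 + 1(188) = 188

188 mol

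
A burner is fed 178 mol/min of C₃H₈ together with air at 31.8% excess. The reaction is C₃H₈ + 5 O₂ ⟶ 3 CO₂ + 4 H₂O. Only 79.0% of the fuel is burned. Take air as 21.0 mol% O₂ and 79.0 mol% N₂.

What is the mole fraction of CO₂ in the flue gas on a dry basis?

Stoichiometric O₂ = 5 × 178 = 890 mol/min; O₂ fed = 890 × 1.318 = 1173 mol/min.
N₂ fed = 1173 × 79/21 = 4413 mol/min.
Fuel reacted = 0.79 × 178 → ξ = 140.6 mol/min.
Outlet (n = n₀ + ν ξ):
  C₃H₈: 178 − 1(140.6) = 37.38
  O₂: 1173 − 5(140.6) = 469.9
  N₂: 4413 (inert)
  CO₂: 0 + 3(140.6) = 421.9
  H₂O: 0 + 4(140.6) = 562.5
Dry total = 5342 mol/min; y_CO₂ (dry) = 421.9 / 5342 = 0.07897.

0.079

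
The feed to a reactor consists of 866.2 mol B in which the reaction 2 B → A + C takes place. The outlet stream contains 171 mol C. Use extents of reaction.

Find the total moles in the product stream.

866 mol

For C: n = n₀ + 1ξ → 171 = 0 + 1ξ, giving ξ = 171 mol.
Outlet amounts (n = n₀ + ν ξ):
  B: 866.2 − 2(171) = 524.2
  A: 0 + 1(171) = 171
  C: 0 + 1(171) = 171
Total out = 524.2 + 171 + 171 = 866.2 mol.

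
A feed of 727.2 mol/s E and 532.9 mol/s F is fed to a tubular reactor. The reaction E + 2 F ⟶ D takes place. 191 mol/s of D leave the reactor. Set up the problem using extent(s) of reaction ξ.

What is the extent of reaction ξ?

ξ = 191 mol/s

For D: n = n₀ + 1ξ → 191 = 0 + 1ξ, giving ξ = 191 mol/s.
Outlet amounts (n = n₀ + ν ξ):
  E: 727.2 − 1(191) = 536.2
  F: 532.9 − 2(191) = 150.9
  D: 0 + 1(191) = 191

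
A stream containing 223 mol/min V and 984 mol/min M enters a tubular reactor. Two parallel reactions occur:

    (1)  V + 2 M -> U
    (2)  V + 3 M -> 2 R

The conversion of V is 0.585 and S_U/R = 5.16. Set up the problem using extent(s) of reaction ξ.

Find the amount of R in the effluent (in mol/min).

Conversion of V: V consumed = 0.585 × 223 = 130.5 mol/min = 1ξ₁ + 1ξ₂.
Selectivity: 1ξ₁ / (2ξ₂) = 5.16 → ξ₁ = 10.32 ξ₂.
Substitute: (1·10.32 + 1) ξ₂ = 130.5 → ξ₂ = 11.52 mol/min, ξ₁ = 118.9 mol/min.
Outlet amounts (n = n₀ + Σ ν·ξ):
  V: 223 − 1(118.9) − 1(11.52) = 92.55
  M: 984 − 2(118.9) − 3(11.52) = 711.6
  U: 0 + 1(118.9) = 118.9
  R: 0 + 2(11.52) = 23.05

23 mol/min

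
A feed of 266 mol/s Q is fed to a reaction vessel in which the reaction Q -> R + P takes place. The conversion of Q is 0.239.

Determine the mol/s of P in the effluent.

Q reacted = 0.239 × 266 = 63.57 mol/s; ν_Q = −1, so ξ = 63.57/1 = 63.57 mol/s.
Outlet amounts (n = n₀ + ν ξ):
  Q: 266 − 1(63.57) = 202.4
  R: 0 + 1(63.57) = 63.57
  P: 0 + 1(63.57) = 63.57

63.6 mol/s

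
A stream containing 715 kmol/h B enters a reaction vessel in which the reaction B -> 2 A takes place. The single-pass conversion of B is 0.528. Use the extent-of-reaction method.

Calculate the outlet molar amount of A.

B reacted = 0.528 × 715 = 377.5 kmol/h; ν_B = −1, so ξ = 377.5/1 = 377.5 kmol/h.
Outlet amounts (n = n₀ + ν ξ):
  B: 715 − 1(377.5) = 337.5
  A: 0 + 2(377.5) = 755

755 kmol/h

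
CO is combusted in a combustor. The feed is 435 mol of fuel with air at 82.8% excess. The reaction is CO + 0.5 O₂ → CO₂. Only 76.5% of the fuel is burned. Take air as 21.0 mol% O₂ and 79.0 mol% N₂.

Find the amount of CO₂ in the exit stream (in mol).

Stoichiometric O₂ = 0.5 × 435 = 217.5 mol; O₂ fed = 217.5 × 1.828 = 397.6 mol.
N₂ fed = 397.6 × 79/21 = 1496 mol.
Fuel reacted = 0.765 × 435 → ξ = 332.8 mol.
Outlet (n = n₀ + ν ξ):
  CO: 435 − 1(332.8) = 102.2
  O₂: 397.6 − 0.5(332.8) = 231.2
  N₂: 1496 (inert)
  CO₂: 0 + 1(332.8) = 332.8

333 mol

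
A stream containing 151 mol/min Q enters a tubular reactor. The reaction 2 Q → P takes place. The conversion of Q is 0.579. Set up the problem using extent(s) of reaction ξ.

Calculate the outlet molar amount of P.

43.7 mol/min

Q reacted = 0.579 × 151 = 87.43 mol/min; ν_Q = −2, so ξ = 87.43/2 = 43.71 mol/min.
Outlet amounts (n = n₀ + ν ξ):
  Q: 151 − 2(43.71) = 63.57
  P: 0 + 1(43.71) = 43.71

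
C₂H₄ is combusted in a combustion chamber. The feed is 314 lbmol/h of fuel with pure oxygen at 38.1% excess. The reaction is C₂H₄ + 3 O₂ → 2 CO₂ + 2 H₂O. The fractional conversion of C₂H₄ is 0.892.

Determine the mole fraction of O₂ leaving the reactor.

Stoichiometric O₂ = 3 × 314 = 942 lbmol/h; O₂ fed = 942 × 1.381 = 1301 lbmol/h.
Fuel reacted = 0.892 × 314 → ξ = 280.1 lbmol/h.
Outlet (n = n₀ + ν ξ):
  C₂H₄: 314 − 1(280.1) = 33.91
  O₂: 1301 − 3(280.1) = 460.6
  CO₂: 0 + 2(280.1) = 560.2
  H₂O: 0 + 2(280.1) = 560.2
Total out = 1615 lbmol/h; y_O₂ = 460.6 / 1615 = 0.2852.

0.285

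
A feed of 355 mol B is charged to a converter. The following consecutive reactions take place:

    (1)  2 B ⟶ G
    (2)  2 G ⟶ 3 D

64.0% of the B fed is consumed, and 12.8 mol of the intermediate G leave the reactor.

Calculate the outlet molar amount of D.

Conversion of B: B consumed = 2ξ₁ = 0.64 × 355 → ξ₁ = 113.6 mol.
G balance: n_G = 0 + 1ξ₁ − 2ξ₂ = 12.8 → ξ₂ = (1·113.6 − 12.8)/2 = 50.4 mol.
Outlet amounts (n = n₀ + Σ ν·ξ):
  B: 355 − 2(113.6) = 127.8
  G: 0 + 1(113.6) − 2(50.4) = 12.8
  D: 0 + 3(50.4) = 151.2

151 mol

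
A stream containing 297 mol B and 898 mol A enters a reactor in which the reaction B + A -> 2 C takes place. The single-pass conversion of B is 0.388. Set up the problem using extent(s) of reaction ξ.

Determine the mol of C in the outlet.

230 mol

B reacted = 0.388 × 297 = 115.2 mol; ν_B = −1, so ξ = 115.2/1 = 115.2 mol.
Outlet amounts (n = n₀ + ν ξ):
  B: 297 − 1(115.2) = 181.8
  A: 898 − 1(115.2) = 782.8
  C: 0 + 2(115.2) = 230.5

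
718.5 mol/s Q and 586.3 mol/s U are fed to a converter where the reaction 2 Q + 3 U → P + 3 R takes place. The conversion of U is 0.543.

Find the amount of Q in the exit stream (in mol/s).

U reacted = 0.543 × 586.3 = 318.4 mol/s; ν_U = −3, so ξ = 318.4/3 = 106.1 mol/s.
Outlet amounts (n = n₀ + ν ξ):
  Q: 718.5 − 2(106.1) = 506.3
  U: 586.3 − 3(106.1) = 267.9
  P: 0 + 1(106.1) = 106.1
  R: 0 + 3(106.1) = 318.4

506 mol/s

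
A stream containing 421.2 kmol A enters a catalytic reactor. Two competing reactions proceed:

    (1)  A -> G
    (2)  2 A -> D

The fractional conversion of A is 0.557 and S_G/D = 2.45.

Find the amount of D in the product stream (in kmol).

Conversion of A: A consumed = 0.557 × 421.2 = 234.6 kmol = 1ξ₁ + 2ξ₂.
Selectivity: 1ξ₁ / (1ξ₂) = 2.45 → ξ₁ = 2.45 ξ₂.
Substitute: (1·2.45 + 2) ξ₂ = 234.6 → ξ₂ = 52.72 kmol, ξ₁ = 129.2 kmol.
Outlet amounts (n = n₀ + Σ ν·ξ):
  A: 421.2 − 1(129.2) − 2(52.72) = 186.6
  G: 0 + 1(129.2) = 129.2
  D: 0 + 1(52.72) = 52.72

52.7 kmol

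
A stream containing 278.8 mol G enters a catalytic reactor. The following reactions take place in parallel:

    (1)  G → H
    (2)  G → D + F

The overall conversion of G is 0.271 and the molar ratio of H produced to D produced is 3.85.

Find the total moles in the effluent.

294 mol

Conversion of G: G consumed = 0.271 × 278.8 = 75.55 mol = 1ξ₁ + 1ξ₂.
Selectivity: 1ξ₁ / (1ξ₂) = 3.85 → ξ₁ = 3.85 ξ₂.
Substitute: (1·3.85 + 1) ξ₂ = 75.55 → ξ₂ = 15.58 mol, ξ₁ = 59.98 mol.
Outlet amounts (n = n₀ + Σ ν·ξ):
  G: 278.8 − 1(59.98) − 1(15.58) = 203.2
  H: 0 + 1(59.98) = 59.98
  D: 0 + 1(15.58) = 15.58
  F: 0 + 1(15.58) = 15.58
Total out = 203.2 + 59.98 + 15.58 + 15.58 = 294.4 mol.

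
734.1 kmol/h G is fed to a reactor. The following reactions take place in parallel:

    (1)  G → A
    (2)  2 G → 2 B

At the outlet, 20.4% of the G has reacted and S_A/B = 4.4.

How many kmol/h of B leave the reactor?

27.7 kmol/h

Conversion of G: G consumed = 0.204 × 734.1 = 149.8 kmol/h = 1ξ₁ + 2ξ₂.
Selectivity: 1ξ₁ / (2ξ₂) = 4.4 → ξ₁ = 8.8 ξ₂.
Substitute: (1·8.8 + 2) ξ₂ = 149.8 → ξ₂ = 13.87 kmol/h, ξ₁ = 122 kmol/h.
Outlet amounts (n = n₀ + Σ ν·ξ):
  G: 734.1 − 1(122) − 2(13.87) = 584.3
  A: 0 + 1(122) = 122
  B: 0 + 2(13.87) = 27.73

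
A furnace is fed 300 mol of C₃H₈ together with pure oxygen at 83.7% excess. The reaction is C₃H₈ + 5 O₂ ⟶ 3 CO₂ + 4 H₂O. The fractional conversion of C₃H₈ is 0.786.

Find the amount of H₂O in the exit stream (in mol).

Stoichiometric O₂ = 5 × 300 = 1500 mol; O₂ fed = 1500 × 1.837 = 2756 mol.
Fuel reacted = 0.786 × 300 → ξ = 235.8 mol.
Outlet (n = n₀ + ν ξ):
  C₃H₈: 300 − 1(235.8) = 64.2
  O₂: 2756 − 5(235.8) = 1577
  CO₂: 0 + 3(235.8) = 707.4
  H₂O: 0 + 4(235.8) = 943.2

943 mol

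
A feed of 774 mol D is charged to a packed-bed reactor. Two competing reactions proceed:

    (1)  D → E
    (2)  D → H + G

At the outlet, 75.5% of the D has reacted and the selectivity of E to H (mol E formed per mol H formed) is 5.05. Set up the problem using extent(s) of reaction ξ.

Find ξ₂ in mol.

Conversion of D: D consumed = 0.755 × 774 = 584.4 mol = 1ξ₁ + 1ξ₂.
Selectivity: 1ξ₁ / (1ξ₂) = 5.05 → ξ₁ = 5.05 ξ₂.
Substitute: (1·5.05 + 1) ξ₂ = 584.4 → ξ₂ = 96.59 mol, ξ₁ = 487.8 mol.
Outlet amounts (n = n₀ + Σ ν·ξ):
  D: 774 − 1(487.8) − 1(96.59) = 189.6
  E: 0 + 1(487.8) = 487.8
  H: 0 + 1(96.59) = 96.59
  G: 0 + 1(96.59) = 96.59

ξ₂ = 96.6 mol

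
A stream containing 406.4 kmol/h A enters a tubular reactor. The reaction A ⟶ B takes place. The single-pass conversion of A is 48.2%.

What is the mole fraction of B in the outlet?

A reacted = 0.482 × 406.4 = 195.9 kmol/h; ν_A = −1, so ξ = 195.9/1 = 195.9 kmol/h.
Outlet amounts (n = n₀ + ν ξ):
  A: 406.4 − 1(195.9) = 210.5
  B: 0 + 1(195.9) = 195.9
Total out = 406.4 kmol/h; y_B = 195.9 / 406.4 = 0.482.

0.482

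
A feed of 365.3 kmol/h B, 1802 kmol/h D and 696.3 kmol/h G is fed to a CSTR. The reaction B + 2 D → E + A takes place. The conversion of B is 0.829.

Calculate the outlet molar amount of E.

303 kmol/h

B reacted = 0.829 × 365.3 = 302.8 kmol/h; ν_B = −1, so ξ = 302.8/1 = 302.8 kmol/h.
Outlet amounts (n = n₀ + ν ξ):
  B: 365.3 − 1(302.8) = 62.47
  D: 1802 − 2(302.8) = 1196
  E: 0 + 1(302.8) = 302.8
  A: 0 + 1(302.8) = 302.8
  G: 696.3 (inert)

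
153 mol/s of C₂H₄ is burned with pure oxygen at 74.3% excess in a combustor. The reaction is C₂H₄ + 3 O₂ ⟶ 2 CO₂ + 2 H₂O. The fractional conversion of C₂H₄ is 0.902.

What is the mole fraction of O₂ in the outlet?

Stoichiometric O₂ = 3 × 153 = 459 mol/s; O₂ fed = 459 × 1.743 = 800 mol/s.
Fuel reacted = 0.902 × 153 → ξ = 138 mol/s.
Outlet (n = n₀ + ν ξ):
  C₂H₄: 153 − 1(138) = 14.99
  O₂: 800 − 3(138) = 386
  CO₂: 0 + 2(138) = 276
  H₂O: 0 + 2(138) = 276
Total out = 953 mol/s; y_O₂ = 386 / 953 = 0.405.

0.405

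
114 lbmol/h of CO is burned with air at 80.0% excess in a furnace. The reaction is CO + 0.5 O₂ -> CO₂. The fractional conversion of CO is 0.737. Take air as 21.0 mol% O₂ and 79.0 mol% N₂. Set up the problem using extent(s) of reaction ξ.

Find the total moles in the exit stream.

561 lbmol/h

Stoichiometric O₂ = 0.5 × 114 = 57 lbmol/h; O₂ fed = 57 × 1.800 = 102.6 lbmol/h.
N₂ fed = 102.6 × 79/21 = 386 lbmol/h.
Fuel reacted = 0.737 × 114 → ξ = 84.02 lbmol/h.
Outlet (n = n₀ + ν ξ):
  CO: 114 − 1(84.02) = 29.98
  O₂: 102.6 − 0.5(84.02) = 60.59
  N₂: 386 (inert)
  CO₂: 0 + 1(84.02) = 84.02
Total out = 29.98 + 60.59 + 386 + 84.02 = 560.6 lbmol/h.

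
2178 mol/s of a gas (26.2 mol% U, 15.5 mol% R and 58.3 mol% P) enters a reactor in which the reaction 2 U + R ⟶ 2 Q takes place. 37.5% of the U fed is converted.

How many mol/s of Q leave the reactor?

214 mol/s

U reacted = 0.375 × 570.6 = 214 mol/s; ν_U = −2, so ξ = 214/2 = 107 mol/s.
Outlet amounts (n = n₀ + ν ξ):
  U: 570.6 − 2(107) = 356.6
  R: 337.6 − 1(107) = 230.6
  Q: 0 + 2(107) = 214
  P: 1270 (inert)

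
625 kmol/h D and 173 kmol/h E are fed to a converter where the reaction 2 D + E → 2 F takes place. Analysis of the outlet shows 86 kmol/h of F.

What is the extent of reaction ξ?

For F: n = n₀ + 2ξ → 86 = 0 + 2ξ, giving ξ = 43 kmol/h.
Outlet amounts (n = n₀ + ν ξ):
  D: 625 − 2(43) = 539
  E: 173 − 1(43) = 130
  F: 0 + 2(43) = 86

ξ = 43 kmol/h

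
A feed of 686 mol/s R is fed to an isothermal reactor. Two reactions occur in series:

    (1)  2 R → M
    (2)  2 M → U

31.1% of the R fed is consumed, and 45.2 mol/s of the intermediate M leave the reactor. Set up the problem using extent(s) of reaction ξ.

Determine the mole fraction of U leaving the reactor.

Conversion of R: R consumed = 2ξ₁ = 0.311 × 686 → ξ₁ = 106.7 mol/s.
M balance: n_M = 0 + 1ξ₁ − 2ξ₂ = 45.2 → ξ₂ = (1·106.7 − 45.2)/2 = 30.74 mol/s.
Outlet amounts (n = n₀ + Σ ν·ξ):
  R: 686 − 2(106.7) = 472.7
  M: 0 + 1(106.7) − 2(30.74) = 45.2
  U: 0 + 1(30.74) = 30.74
Total out = 548.6 mol/s; y_U = 30.74 / 548.6 = 0.05603.

0.056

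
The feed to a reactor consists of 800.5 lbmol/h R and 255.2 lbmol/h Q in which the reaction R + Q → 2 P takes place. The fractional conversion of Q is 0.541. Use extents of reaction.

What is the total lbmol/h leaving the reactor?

Q reacted = 0.541 × 255.2 = 138.1 lbmol/h; ν_Q = −1, so ξ = 138.1/1 = 138.1 lbmol/h.
Outlet amounts (n = n₀ + ν ξ):
  R: 800.5 − 1(138.1) = 662.4
  Q: 255.2 − 1(138.1) = 117.1
  P: 0 + 2(138.1) = 276.1
Total out = 662.4 + 117.1 + 276.1 = 1056 lbmol/h.

1060 lbmol/h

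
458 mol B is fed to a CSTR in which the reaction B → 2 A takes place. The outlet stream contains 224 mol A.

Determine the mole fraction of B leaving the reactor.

For A: n = n₀ + 2ξ → 224 = 0 + 2ξ, giving ξ = 112 mol.
Outlet amounts (n = n₀ + ν ξ):
  B: 458 − 1(112) = 346
  A: 0 + 2(112) = 224
Total out = 570 mol; y_B = 346 / 570 = 0.607.

0.607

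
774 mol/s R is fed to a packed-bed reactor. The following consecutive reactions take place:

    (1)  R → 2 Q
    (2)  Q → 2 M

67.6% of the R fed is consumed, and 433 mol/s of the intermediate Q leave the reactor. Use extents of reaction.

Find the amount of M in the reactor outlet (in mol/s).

1230 mol/s

Conversion of R: R consumed = 1ξ₁ = 0.676 × 774 → ξ₁ = 523.2 mol/s.
Q balance: n_Q = 0 + 2ξ₁ − 1ξ₂ = 433 → ξ₂ = (2·523.2 − 433)/1 = 613.4 mol/s.
Outlet amounts (n = n₀ + Σ ν·ξ):
  R: 774 − 1(523.2) = 250.8
  Q: 0 + 2(523.2) − 1(613.4) = 433
  M: 0 + 2(613.4) = 1227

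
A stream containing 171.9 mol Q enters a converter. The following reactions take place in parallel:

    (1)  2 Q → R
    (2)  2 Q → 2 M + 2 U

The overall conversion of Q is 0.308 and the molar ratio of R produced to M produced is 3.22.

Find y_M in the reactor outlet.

0.0456

Conversion of Q: Q consumed = 0.308 × 171.9 = 52.95 mol = 2ξ₁ + 2ξ₂.
Selectivity: 1ξ₁ / (2ξ₂) = 3.22 → ξ₁ = 6.44 ξ₂.
Substitute: (2·6.44 + 2) ξ₂ = 52.95 → ξ₂ = 3.558 mol, ξ₁ = 22.91 mol.
Outlet amounts (n = n₀ + Σ ν·ξ):
  Q: 171.9 − 2(22.91) − 2(3.558) = 119
  R: 0 + 1(22.91) = 22.91
  M: 0 + 2(3.558) = 7.116
  U: 0 + 2(3.558) = 7.116
Total out = 156.1 mol; y_M = 7.116 / 156.1 = 0.04559.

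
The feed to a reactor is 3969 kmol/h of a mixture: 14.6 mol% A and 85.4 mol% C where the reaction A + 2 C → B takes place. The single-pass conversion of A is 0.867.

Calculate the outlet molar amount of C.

A reacted = 0.867 × 579.5 = 502.4 kmol/h; ν_A = −1, so ξ = 502.4/1 = 502.4 kmol/h.
Outlet amounts (n = n₀ + ν ξ):
  A: 579.5 − 1(502.4) = 77.07
  C: 3390 − 2(502.4) = 2385
  B: 0 + 1(502.4) = 502.4

2380 kmol/h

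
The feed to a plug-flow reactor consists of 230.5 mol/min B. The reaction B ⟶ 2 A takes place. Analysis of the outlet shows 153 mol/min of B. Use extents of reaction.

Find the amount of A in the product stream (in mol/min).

155 mol/min

For B: n = n₀ − 1ξ → 153 = 230.5 − 1ξ, giving ξ = 77.5 mol/min.
Outlet amounts (n = n₀ + ν ξ):
  B: 230.5 − 1(77.5) = 153
  A: 0 + 2(77.5) = 155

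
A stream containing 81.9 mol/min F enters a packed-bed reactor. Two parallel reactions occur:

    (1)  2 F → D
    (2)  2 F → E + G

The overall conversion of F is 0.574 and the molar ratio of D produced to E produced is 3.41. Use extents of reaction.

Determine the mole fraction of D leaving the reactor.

0.285

Conversion of F: F consumed = 0.574 × 81.9 = 47.01 mol/min = 2ξ₁ + 2ξ₂.
Selectivity: 1ξ₁ / (1ξ₂) = 3.41 → ξ₁ = 3.41 ξ₂.
Substitute: (2·3.41 + 2) ξ₂ = 47.01 → ξ₂ = 5.33 mol/min, ξ₁ = 18.18 mol/min.
Outlet amounts (n = n₀ + Σ ν·ξ):
  F: 81.9 − 2(18.18) − 2(5.33) = 34.89
  D: 0 + 1(18.18) = 18.18
  E: 0 + 1(5.33) = 5.33
  G: 0 + 1(5.33) = 5.33
Total out = 63.72 mol/min; y_D = 18.18 / 63.72 = 0.2852.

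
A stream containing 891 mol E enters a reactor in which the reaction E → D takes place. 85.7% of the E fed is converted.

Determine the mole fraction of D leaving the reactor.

0.857

E reacted = 0.857 × 891 = 763.6 mol; ν_E = −1, so ξ = 763.6/1 = 763.6 mol.
Outlet amounts (n = n₀ + ν ξ):
  E: 891 − 1(763.6) = 127.4
  D: 0 + 1(763.6) = 763.6
Total out = 891 mol; y_D = 763.6 / 891 = 0.857.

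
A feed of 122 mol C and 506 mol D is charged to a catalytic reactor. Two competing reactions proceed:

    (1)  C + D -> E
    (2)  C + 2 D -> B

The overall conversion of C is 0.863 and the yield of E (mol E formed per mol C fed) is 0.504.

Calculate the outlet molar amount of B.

43.8 mol

Yield of E: 1ξ₁ / 122 = 0.504 → ξ₁ = 61.49 mol.
Conversion of C: 1ξ₁ + 1ξ₂ = 0.863 × 122 = 105.3 → ξ₂ = 43.8 mol.
Outlet amounts (n = n₀ + Σ ν·ξ):
  C: 122 − 1(61.49) − 1(43.8) = 16.71
  D: 506 − 1(61.49) − 2(43.8) = 356.9
  E: 0 + 1(61.49) = 61.49
  B: 0 + 1(43.8) = 43.8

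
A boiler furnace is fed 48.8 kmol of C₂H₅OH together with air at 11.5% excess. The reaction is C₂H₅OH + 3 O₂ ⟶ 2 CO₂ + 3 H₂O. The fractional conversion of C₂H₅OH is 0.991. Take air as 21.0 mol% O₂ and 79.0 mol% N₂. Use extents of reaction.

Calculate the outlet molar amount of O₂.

Stoichiometric O₂ = 3 × 48.8 = 146.4 kmol; O₂ fed = 146.4 × 1.115 = 163.2 kmol.
N₂ fed = 163.2 × 79/21 = 614.1 kmol.
Fuel reacted = 0.991 × 48.8 → ξ = 48.36 kmol.
Outlet (n = n₀ + ν ξ):
  C₂H₅OH: 48.8 − 1(48.36) = 0.4392
  O₂: 163.2 − 3(48.36) = 18.15
  N₂: 614.1 (inert)
  CO₂: 0 + 2(48.36) = 96.72
  H₂O: 0 + 3(48.36) = 145.1

18.2 kmol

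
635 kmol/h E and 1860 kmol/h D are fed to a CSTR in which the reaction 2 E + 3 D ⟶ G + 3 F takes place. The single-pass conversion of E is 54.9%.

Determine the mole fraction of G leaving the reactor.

0.0751

E reacted = 0.549 × 635 = 348.6 kmol/h; ν_E = −2, so ξ = 348.6/2 = 174.3 kmol/h.
Outlet amounts (n = n₀ + ν ξ):
  E: 635 − 2(174.3) = 286.4
  D: 1860 − 3(174.3) = 1337
  G: 0 + 1(174.3) = 174.3
  F: 0 + 3(174.3) = 522.9
Total out = 2321 kmol/h; y_G = 174.3 / 2321 = 0.07511.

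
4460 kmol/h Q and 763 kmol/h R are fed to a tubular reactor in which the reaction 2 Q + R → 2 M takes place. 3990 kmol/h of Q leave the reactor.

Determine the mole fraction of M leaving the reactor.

For Q: n = n₀ − 2ξ → 3990 = 4460 − 2ξ, giving ξ = 235 kmol/h.
Outlet amounts (n = n₀ + ν ξ):
  Q: 4460 − 2(235) = 3990
  R: 763 − 1(235) = 528
  M: 0 + 2(235) = 470
Total out = 4988 kmol/h; y_M = 470 / 4988 = 0.09423.

0.0942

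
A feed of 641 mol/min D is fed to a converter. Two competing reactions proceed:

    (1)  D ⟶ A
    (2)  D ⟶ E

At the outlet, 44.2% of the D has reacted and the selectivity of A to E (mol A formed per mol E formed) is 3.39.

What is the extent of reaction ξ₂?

ξ₂ = 64.5 mol/min

Conversion of D: D consumed = 0.442 × 641 = 283.3 mol/min = 1ξ₁ + 1ξ₂.
Selectivity: 1ξ₁ / (1ξ₂) = 3.39 → ξ₁ = 3.39 ξ₂.
Substitute: (1·3.39 + 1) ξ₂ = 283.3 → ξ₂ = 64.54 mol/min, ξ₁ = 218.8 mol/min.
Outlet amounts (n = n₀ + Σ ν·ξ):
  D: 641 − 1(218.8) − 1(64.54) = 357.7
  A: 0 + 1(218.8) = 218.8
  E: 0 + 1(64.54) = 64.54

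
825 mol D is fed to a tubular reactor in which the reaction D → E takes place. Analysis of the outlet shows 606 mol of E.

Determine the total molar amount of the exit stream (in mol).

For E: n = n₀ + 1ξ → 606 = 0 + 1ξ, giving ξ = 606 mol.
Outlet amounts (n = n₀ + ν ξ):
  D: 825 − 1(606) = 219
  E: 0 + 1(606) = 606
Total out = 219 + 606 = 825 mol.

825 mol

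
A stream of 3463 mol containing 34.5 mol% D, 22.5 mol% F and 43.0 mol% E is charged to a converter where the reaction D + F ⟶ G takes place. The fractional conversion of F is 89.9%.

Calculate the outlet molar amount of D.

F reacted = 0.899 × 779.2 = 700.5 mol; ν_F = −1, so ξ = 700.5/1 = 700.5 mol.
Outlet amounts (n = n₀ + ν ξ):
  D: 1195 − 1(700.5) = 494.3
  F: 779.2 − 1(700.5) = 78.7
  G: 0 + 1(700.5) = 700.5
  E: 1489 (inert)

494 mol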